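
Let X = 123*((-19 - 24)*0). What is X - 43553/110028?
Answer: -43553/110028 ≈ -0.39584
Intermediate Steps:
X = 0 (X = 123*(-43*0) = 123*0 = 0)
X - 43553/110028 = 0 - 43553/110028 = -43553/110028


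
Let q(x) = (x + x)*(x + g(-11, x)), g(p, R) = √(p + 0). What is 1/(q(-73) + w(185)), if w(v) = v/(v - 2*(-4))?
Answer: 397035547/4240719434565 + 5438354*I*√11/4240719434565 ≈ 9.3625e-5 + 4.2533e-6*I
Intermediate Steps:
g(p, R) = √p
q(x) = 2*x*(x + I*√11) (q(x) = (x + x)*(x + √(-11)) = (2*x)*(x + I*√11) = 2*x*(x + I*√11))
w(v) = v/(8 + v) (w(v) = v/(v + 8) = v/(8 + v))
1/(q(-73) + w(185)) = 1/(2*(-73)*(-73 + I*√11) + 185/(8 + 185)) = 1/((10658 - 146*I*√11) + 185/193) = 1/(2057179/193 - 146*I*√11)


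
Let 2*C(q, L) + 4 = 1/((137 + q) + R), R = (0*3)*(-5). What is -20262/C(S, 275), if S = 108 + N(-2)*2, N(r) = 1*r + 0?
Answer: 3255428/321 ≈ 10142.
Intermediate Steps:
N(r) = r (N(r) = r + 0 = r)
R = 0 (R = 0*(-5) = 0)
S = 104 (S = 108 - 2*2 = 108 - 4 = 104)
C(q, L) = -2 + 1/(2*(137 + q)) (C(q, L) = -2 + 1/(2*((137 + q) + 0)) = -2 + 1/(2*(137 + q)))
-20262/C(S, 275) = -20262*2*(137 + 104)/(-547 - 4*104) = -20262*482/(-547 - 416) = -20262/((½)*(1/241)*(-963)) = -20262/(-963/482) = -20262*(-482/963) = 3255428/321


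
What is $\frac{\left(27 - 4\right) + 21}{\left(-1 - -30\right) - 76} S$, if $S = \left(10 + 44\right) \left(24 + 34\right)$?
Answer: $- \frac{137808}{47} \approx -2932.1$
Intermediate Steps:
$S = 3132$ ($S = 54 \cdot 58 = 3132$)
$\frac{\left(27 - 4\right) + 21}{\left(-1 - -30\right) - 76} S = \frac{\left(27 - 4\right) + 21}{\left(-1 - -30\right) - 76} \cdot 3132 = \frac{23 + 21}{\left(-1 + 30\right) - 76} \cdot 3132 = \frac{1}{29 - 76} \cdot 44 \cdot 3132 = \frac{1}{-47} \cdot 44 \cdot 3132 = \left(- \frac{1}{47}\right) 44 \cdot 3132 = \left(- \frac{44}{47}\right) 3132 = - \frac{137808}{47}$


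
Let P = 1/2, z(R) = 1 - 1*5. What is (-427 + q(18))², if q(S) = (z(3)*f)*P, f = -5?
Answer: 173889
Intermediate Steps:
z(R) = -4 (z(R) = 1 - 5 = -4)
P = ½ ≈ 0.50000
q(S) = 10 (q(S) = -4*(-5)*(½) = 20*(½) = 10)
(-427 + q(18))² = (-427 + 10)² = (-417)² = 173889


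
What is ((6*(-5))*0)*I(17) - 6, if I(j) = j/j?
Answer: -6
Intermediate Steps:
I(j) = 1
((6*(-5))*0)*I(17) - 6 = ((6*(-5))*0)*1 - 6 = -30*0*1 - 6 = 0*1 - 6 = 0 - 6 = -6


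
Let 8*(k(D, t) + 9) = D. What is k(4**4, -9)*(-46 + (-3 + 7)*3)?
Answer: -782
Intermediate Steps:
k(D, t) = -9 + D/8
k(4**4, -9)*(-46 + (-3 + 7)*3) = (-9 + (1/8)*4**4)*(-46 + (-3 + 7)*3) = (-9 + (1/8)*256)*(-46 + 4*3) = (-9 + 32)*(-46 + 12) = 23*(-34) = -782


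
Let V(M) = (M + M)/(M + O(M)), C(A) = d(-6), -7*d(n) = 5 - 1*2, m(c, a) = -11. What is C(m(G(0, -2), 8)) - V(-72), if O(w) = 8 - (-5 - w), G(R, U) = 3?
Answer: -1401/917 ≈ -1.5278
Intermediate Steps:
d(n) = -3/7 (d(n) = -(5 - 1*2)/7 = -(5 - 2)/7 = -⅐*3 = -3/7)
C(A) = -3/7
O(w) = 13 + w (O(w) = 8 + (5 + w) = 13 + w)
V(M) = 2*M/(13 + 2*M) (V(M) = (M + M)/(M + (13 + M)) = (2*M)/(13 + 2*M) = 2*M/(13 + 2*M))
C(m(G(0, -2), 8)) - V(-72) = -3/7 - 2*(-72)/(13 + 2*(-72)) = -3/7 - 2*(-72)/(13 - 144) = -3/7 - 2*(-72)/(-131) = -3/7 - 2*(-72)*(-1)/131 = -3/7 - 1*144/131 = -3/7 - 144/131 = -1401/917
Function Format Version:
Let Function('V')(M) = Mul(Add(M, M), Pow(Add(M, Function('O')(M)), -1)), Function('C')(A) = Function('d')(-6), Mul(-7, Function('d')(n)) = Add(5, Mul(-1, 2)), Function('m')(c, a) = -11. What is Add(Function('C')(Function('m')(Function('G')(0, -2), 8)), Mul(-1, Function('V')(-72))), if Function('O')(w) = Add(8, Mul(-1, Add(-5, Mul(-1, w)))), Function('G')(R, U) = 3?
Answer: Rational(-1401, 917) ≈ -1.5278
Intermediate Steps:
Function('d')(n) = Rational(-3, 7) (Function('d')(n) = Mul(Rational(-1, 7), Add(5, Mul(-1, 2))) = Mul(Rational(-1, 7), Add(5, -2)) = Mul(Rational(-1, 7), 3) = Rational(-3, 7))
Function('C')(A) = Rational(-3, 7)
Function('O')(w) = Add(13, w) (Function('O')(w) = Add(8, Add(5, w)) = Add(13, w))
Function('V')(M) = Mul(2, M, Pow(Add(13, Mul(2, M)), -1)) (Function('V')(M) = Mul(Add(M, M), Pow(Add(M, Add(13, M)), -1)) = Mul(Mul(2, M), Pow(Add(13, Mul(2, M)), -1)) = Mul(2, M, Pow(Add(13, Mul(2, M)), -1)))
Add(Function('C')(Function('m')(Function('G')(0, -2), 8)), Mul(-1, Function('V')(-72))) = Add(Rational(-3, 7), Mul(-1, Mul(2, -72, Pow(Add(13, Mul(2, -72)), -1)))) = Add(Rational(-3, 7), Mul(-1, Mul(2, -72, Pow(Add(13, -144), -1)))) = Add(Rational(-3, 7), Mul(-1, Mul(2, -72, Pow(-131, -1)))) = Add(Rational(-3, 7), Mul(-1, Mul(2, -72, Rational(-1, 131)))) = Add(Rational(-3, 7), Mul(-1, Rational(144, 131))) = Add(Rational(-3, 7), Rational(-144, 131)) = Rational(-1401, 917)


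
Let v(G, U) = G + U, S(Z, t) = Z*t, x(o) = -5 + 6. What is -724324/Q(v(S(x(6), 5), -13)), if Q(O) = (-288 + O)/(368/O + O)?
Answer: -4889187/37 ≈ -1.3214e+5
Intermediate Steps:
x(o) = 1
Q(O) = (-288 + O)/(O + 368/O)
-724324/Q(v(S(x(6), 5), -13)) = -724324*(368 + (1*5 - 13)²)/((-288 + (1*5 - 13))*(1*5 - 13)) = -724324*(368 + (5 - 13)²)/((-288 + (5 - 13))*(5 - 13)) = -724324*(-(368 + (-8)²)/(8*(-288 - 8))) = -724324/((-8*(-296)/(368 + 64))) = -724324/((-8*(-296)/432)) = -724324/((-8*1/432*(-296))) = -724324/148/27 = -724324*27/148 = -4889187/37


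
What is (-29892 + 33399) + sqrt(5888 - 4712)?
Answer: 3507 + 14*sqrt(6) ≈ 3541.3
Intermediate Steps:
(-29892 + 33399) + sqrt(5888 - 4712) = 3507 + sqrt(1176) = 3507 + 14*sqrt(6)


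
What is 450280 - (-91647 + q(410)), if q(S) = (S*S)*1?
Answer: 373827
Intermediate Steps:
q(S) = S² (q(S) = S²*1 = S²)
450280 - (-91647 + q(410)) = 450280 - (-91647 + 410²) = 450280 - (-91647 + 168100) = 450280 - 1*76453 = 450280 - 76453 = 373827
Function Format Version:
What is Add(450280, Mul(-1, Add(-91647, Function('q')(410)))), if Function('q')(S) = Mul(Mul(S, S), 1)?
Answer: 373827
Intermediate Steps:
Function('q')(S) = Pow(S, 2) (Function('q')(S) = Mul(Pow(S, 2), 1) = Pow(S, 2))
Add(450280, Mul(-1, Add(-91647, Function('q')(410)))) = Add(450280, Mul(-1, Add(-91647, Pow(410, 2)))) = Add(450280, Mul(-1, Add(-91647, 168100))) = Add(450280, Mul(-1, 76453)) = Add(450280, -76453) = 373827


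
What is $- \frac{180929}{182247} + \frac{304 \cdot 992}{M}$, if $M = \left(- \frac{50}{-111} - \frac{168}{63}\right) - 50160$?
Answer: $- \frac{1184659763905}{169125398247} \approx -7.0046$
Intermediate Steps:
$M = - \frac{1856002}{37}$ ($M = \left(\left(-50\right) \left(- \frac{1}{111}\right) - \frac{8}{3}\right) - 50160 = \left(\frac{50}{111} - \frac{8}{3}\right) - 50160 = - \frac{82}{37} - 50160 = - \frac{1856002}{37} \approx -50162.0$)
$- \frac{180929}{182247} + \frac{304 \cdot 992}{M} = - \frac{180929}{182247} + \frac{304 \cdot 992}{- \frac{1856002}{37}} = \left(-180929\right) \frac{1}{182247} + 301568 \left(- \frac{37}{1856002}\right) = - \frac{180929}{182247} - \frac{5579008}{928001} = - \frac{1184659763905}{169125398247}$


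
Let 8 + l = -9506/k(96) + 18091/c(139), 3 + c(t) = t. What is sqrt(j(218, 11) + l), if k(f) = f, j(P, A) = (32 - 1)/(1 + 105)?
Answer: sqrt(3073713747)/10812 ≈ 5.1277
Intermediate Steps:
j(P, A) = 31/106
c(t) = -3 + t
l = 21217/816 (l = -8 + (-9506/96 + 18091/(-3 + 139)) = -8 + (-9506*1/96 + 18091/136) = -8 + (-4753/48 + 18091*(1/136)) = -8 + (-4753/48 + 18091/136) = -8 + 27745/816 = 21217/816 ≈ 26.001)
sqrt(j(218, 11) + l) = sqrt(31/106 + 21217/816) = sqrt(1137149/43248) = sqrt(3073713747)/10812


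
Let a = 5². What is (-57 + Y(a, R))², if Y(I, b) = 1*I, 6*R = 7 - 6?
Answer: 1024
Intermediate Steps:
R = ⅙ (R = (7 - 6)/6 = (⅙)*1 = ⅙ ≈ 0.16667)
a = 25
Y(I, b) = I
(-57 + Y(a, R))² = (-57 + 25)² = (-32)² = 1024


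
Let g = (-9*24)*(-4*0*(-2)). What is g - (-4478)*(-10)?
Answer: -44780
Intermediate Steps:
g = 0 (g = -0*(-2) = -216*0 = 0)
g - (-4478)*(-10) = 0 - (-4478)*(-10) = 0 - 1*44780 = 0 - 44780 = -44780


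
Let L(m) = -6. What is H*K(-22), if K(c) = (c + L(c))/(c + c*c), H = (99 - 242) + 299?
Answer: -104/11 ≈ -9.4545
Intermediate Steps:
H = 156 (H = -143 + 299 = 156)
K(c) = (-6 + c)/(c + c²) (K(c) = (c - 6)/(c + c*c) = (-6 + c)/(c + c²))
H*K(-22) = 156*((-6 - 22)/((-22)*(1 - 22))) = 156*(-1/22*(-28)/(-21)) = 156*(-1/22*(-1/21)*(-28)) = 156*(-2/33) = -104/11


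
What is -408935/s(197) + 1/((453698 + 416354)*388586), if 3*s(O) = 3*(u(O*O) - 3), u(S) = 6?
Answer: -138256844975327317/1014270079416 ≈ -1.3631e+5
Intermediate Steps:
s(O) = 3 (s(O) = (3*(6 - 3))/3 = (3*3)/3 = (1/3)*9 = 3)
-408935/s(197) + 1/((453698 + 416354)*388586) = -408935/3 + 1/((453698 + 416354)*388586) = -408935*1/3 + (1/388586)/870052 = -408935/3 + (1/870052)*(1/388586) = -408935/3 + 1/338090026472 = -138256844975327317/1014270079416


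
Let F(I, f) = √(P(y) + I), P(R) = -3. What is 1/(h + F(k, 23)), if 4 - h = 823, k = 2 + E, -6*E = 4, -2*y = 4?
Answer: -2457/2012288 - I*√15/2012288 ≈ -0.001221 - 1.9247e-6*I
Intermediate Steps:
y = -2 (y = -½*4 = -2)
E = -⅔ (E = -⅙*4 = -⅔ ≈ -0.66667)
k = 4/3 (k = 2 - ⅔ = 4/3 ≈ 1.3333)
F(I, f) = √(-3 + I)
h = -819 (h = 4 - 1*823 = 4 - 823 = -819)
1/(h + F(k, 23)) = 1/(-819 + √(-3 + 4/3)) = 1/(-819 + √(-5/3)) = 1/(-819 + I*√15/3)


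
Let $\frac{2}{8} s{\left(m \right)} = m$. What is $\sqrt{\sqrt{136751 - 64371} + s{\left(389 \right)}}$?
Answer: $\sqrt{1556 + 2 \sqrt{18095}} \approx 42.72$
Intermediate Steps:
$s{\left(m \right)} = 4 m$
$\sqrt{\sqrt{136751 - 64371} + s{\left(389 \right)}} = \sqrt{\sqrt{136751 - 64371} + 4 \cdot 389} = \sqrt{\sqrt{72380} + 1556} = \sqrt{2 \sqrt{18095} + 1556} = \sqrt{1556 + 2 \sqrt{18095}}$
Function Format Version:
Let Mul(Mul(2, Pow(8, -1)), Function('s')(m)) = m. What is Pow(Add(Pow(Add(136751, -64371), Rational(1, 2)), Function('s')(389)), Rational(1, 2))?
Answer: Pow(Add(1556, Mul(2, Pow(18095, Rational(1, 2)))), Rational(1, 2)) ≈ 42.720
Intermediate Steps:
Function('s')(m) = Mul(4, m)
Pow(Add(Pow(Add(136751, -64371), Rational(1, 2)), Function('s')(389)), Rational(1, 2)) = Pow(Add(Pow(Add(136751, -64371), Rational(1, 2)), Mul(4, 389)), Rational(1, 2)) = Pow(Add(Pow(72380, Rational(1, 2)), 1556), Rational(1, 2)) = Pow(Add(Mul(2, Pow(18095, Rational(1, 2))), 1556), Rational(1, 2)) = Pow(Add(1556, Mul(2, Pow(18095, Rational(1, 2)))), Rational(1, 2))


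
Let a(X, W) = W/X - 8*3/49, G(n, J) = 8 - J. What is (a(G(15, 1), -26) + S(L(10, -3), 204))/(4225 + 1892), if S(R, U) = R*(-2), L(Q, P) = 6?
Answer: -794/299733 ≈ -0.0026490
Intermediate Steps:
a(X, W) = -24/49 + W/X (a(X, W) = W/X - 24*1/49 = W/X - 24/49 = -24/49 + W/X)
S(R, U) = -2*R
(a(G(15, 1), -26) + S(L(10, -3), 204))/(4225 + 1892) = ((-24/49 - 26/(8 - 1*1)) - 2*6)/(4225 + 1892) = ((-24/49 - 26/(8 - 1)) - 12)/6117 = ((-24/49 - 26/7) - 12)*(1/6117) = (-206/49 - 12)*(1/6117) = -794/49*1/6117 = -794/299733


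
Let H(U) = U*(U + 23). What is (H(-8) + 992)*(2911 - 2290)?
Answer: 541512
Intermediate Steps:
H(U) = U*(23 + U)
(H(-8) + 992)*(2911 - 2290) = (-8*(23 - 8) + 992)*(2911 - 2290) = (-8*15 + 992)*621 = (-120 + 992)*621 = 872*621 = 541512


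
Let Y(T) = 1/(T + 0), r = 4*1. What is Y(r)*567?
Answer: 567/4 ≈ 141.75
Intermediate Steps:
r = 4
Y(T) = 1/T
Y(r)*567 = 567/4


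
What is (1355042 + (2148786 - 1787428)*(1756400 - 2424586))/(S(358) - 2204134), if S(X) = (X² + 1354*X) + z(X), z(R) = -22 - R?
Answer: 120726500773/795809 ≈ 1.5170e+5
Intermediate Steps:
S(X) = -22 + X² + 1353*X (S(X) = (X² + 1354*X) + (-22 - X) = -22 + X² + 1353*X)
(1355042 + (2148786 - 1787428)*(1756400 - 2424586))/(S(358) - 2204134) = (1355042 + (2148786 - 1787428)*(1756400 - 2424586))/((-22 + 358² + 1353*358) - 2204134) = (1355042 + 361358*(-668186))/((-22 + 128164 + 484374) - 2204134) = (1355042 - 241454356588)/(612516 - 2204134) = -241453001546/(-1591618) = -241453001546*(-1/1591618) = 120726500773/795809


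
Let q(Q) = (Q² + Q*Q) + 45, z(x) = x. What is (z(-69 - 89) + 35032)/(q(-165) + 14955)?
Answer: 17437/34725 ≈ 0.50215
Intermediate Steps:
q(Q) = 45 + 2*Q² (q(Q) = (Q² + Q²) + 45 = 2*Q² + 45 = 45 + 2*Q²)
(z(-69 - 89) + 35032)/(q(-165) + 14955) = ((-69 - 89) + 35032)/((45 + 2*(-165)²) + 14955) = (-158 + 35032)/((45 + 2*27225) + 14955) = 34874/((45 + 54450) + 14955) = 34874/(54495 + 14955) = 34874/69450 = 34874*(1/69450) = 17437/34725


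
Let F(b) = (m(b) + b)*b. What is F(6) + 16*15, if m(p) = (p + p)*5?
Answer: 636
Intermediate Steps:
m(p) = 10*p (m(p) = (2*p)*5 = 10*p)
F(b) = 11*b² (F(b) = (10*b + b)*b = (11*b)*b = 11*b²)
F(6) + 16*15 = 11*6² + 16*15 = 11*36 + 240 = 396 + 240 = 636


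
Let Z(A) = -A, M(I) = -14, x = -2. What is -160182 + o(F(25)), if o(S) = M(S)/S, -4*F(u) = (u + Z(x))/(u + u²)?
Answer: -4288514/27 ≈ -1.5883e+5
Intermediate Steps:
F(u) = -(2 + u)/(4*(u + u²)) (F(u) = -(u - 1*(-2))/(4*(u + u²)) = -(u + 2)/(4*(u + u²)) = -(2 + u)/(4*(u + u²)))
o(S) = -14/S
-160182 + o(F(25)) = -160182 - 14*100*(1 + 25)/(-2 - 1*25) = -160182 - 14*2600/(-2 - 25) = -160182 - 14/((¼)*(1/25)*(1/26)*(-27)) = -160182 - 14/(-27/2600) = -160182 - 14*(-2600/27) = -160182 + 36400/27 = -4288514/27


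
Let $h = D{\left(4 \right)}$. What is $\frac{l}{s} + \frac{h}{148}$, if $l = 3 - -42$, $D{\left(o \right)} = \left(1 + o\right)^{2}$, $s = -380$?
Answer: $\frac{71}{1406} \approx 0.050498$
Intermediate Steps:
$l = 45$ ($l = 3 + 42 = 45$)
$h = 25$ ($h = \left(1 + 4\right)^{2} = 5^{2} = 25$)
$\frac{l}{s} + \frac{h}{148} = \frac{45}{-380} + \frac{25}{148} = 45 \left(- \frac{1}{380}\right) + 25 \cdot \frac{1}{148} = - \frac{9}{76} + \frac{25}{148} = \frac{71}{1406}$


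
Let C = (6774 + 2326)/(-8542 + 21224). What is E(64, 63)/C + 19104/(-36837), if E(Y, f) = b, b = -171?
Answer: -13343229169/55869450 ≈ -238.83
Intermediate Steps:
E(Y, f) = -171
C = 4550/6341 (C = 9100/12682 = 9100*(1/12682) = 4550/6341 ≈ 0.71755)
E(64, 63)/C + 19104/(-36837) = -171/4550/6341 + 19104/(-36837) = -171*6341/4550 + 19104*(-1/36837) = -1084311/4550 - 6368/12279 = -13343229169/55869450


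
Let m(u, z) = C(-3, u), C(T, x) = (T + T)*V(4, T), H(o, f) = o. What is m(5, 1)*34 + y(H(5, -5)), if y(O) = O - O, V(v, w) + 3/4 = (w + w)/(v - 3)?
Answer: 1377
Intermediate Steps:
V(v, w) = -¾ + 2*w/(-3 + v) (V(v, w) = -¾ + (w + w)/(v - 3) = -¾ + (2*w)/(-3 + v) = -¾ + 2*w/(-3 + v))
C(T, x) = 2*T*(-¾ + 2*T) (C(T, x) = (T + T)*((9 - 3*4 + 8*T)/(4*(-3 + 4))) = (2*T)*((¼)*(9 - 12 + 8*T)/1) = (2*T)*((¼)*1*(-3 + 8*T)) = (2*T)*(-¾ + 2*T) = 2*T*(-¾ + 2*T))
m(u, z) = 81/2 (m(u, z) = (½)*(-3)*(-3 + 8*(-3)) = (½)*(-3)*(-3 - 24) = (½)*(-3)*(-27) = 81/2)
y(O) = 0
m(5, 1)*34 + y(H(5, -5)) = (81/2)*34 + 0 = 1377 + 0 = 1377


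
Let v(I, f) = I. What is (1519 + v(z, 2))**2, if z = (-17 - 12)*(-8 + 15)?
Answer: 1731856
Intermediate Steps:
z = -203 (z = -29*7 = -203)
(1519 + v(z, 2))**2 = (1519 - 203)**2 = 1316**2 = 1731856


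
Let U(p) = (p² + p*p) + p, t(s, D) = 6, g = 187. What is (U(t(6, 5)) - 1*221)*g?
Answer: -26741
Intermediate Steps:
U(p) = p + 2*p² (U(p) = (p² + p²) + p = 2*p² + p = p + 2*p²)
(U(t(6, 5)) - 1*221)*g = (6*(1 + 2*6) - 1*221)*187 = (6*(1 + 12) - 221)*187 = (6*13 - 221)*187 = (78 - 221)*187 = -143*187 = -26741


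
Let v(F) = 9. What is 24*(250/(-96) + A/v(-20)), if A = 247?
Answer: 3577/6 ≈ 596.17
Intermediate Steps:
24*(250/(-96) + A/v(-20)) = 24*(250/(-96) + 247/9) = 24*(250*(-1/96) + 247*(1/9)) = 24*(-125/48 + 247/9) = 24*(3577/144) = 3577/6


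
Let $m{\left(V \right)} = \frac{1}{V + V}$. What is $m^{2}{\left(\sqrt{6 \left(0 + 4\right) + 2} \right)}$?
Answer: $\frac{1}{104} \approx 0.0096154$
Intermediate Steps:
$m{\left(V \right)} = \frac{1}{2 V}$
$m^{2}{\left(\sqrt{6 \left(0 + 4\right) + 2} \right)} = \left(\frac{1}{2 \sqrt{6 \left(0 + 4\right) + 2}}\right)^{2} = \left(\frac{1}{2 \sqrt{6 \cdot 4 + 2}}\right)^{2} = \left(\frac{1}{2 \sqrt{24 + 2}}\right)^{2} = \left(\frac{1}{2 \sqrt{26}}\right)^{2} = \left(\frac{\frac{1}{26} \sqrt{26}}{2}\right)^{2} = \left(\frac{\sqrt{26}}{52}\right)^{2} = \frac{1}{104}$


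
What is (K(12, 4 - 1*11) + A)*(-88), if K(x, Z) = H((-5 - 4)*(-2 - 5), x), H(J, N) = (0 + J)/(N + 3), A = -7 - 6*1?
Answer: 3872/5 ≈ 774.40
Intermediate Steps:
A = -13 (A = -7 - 6 = -13)
H(J, N) = J/(3 + N)
K(x, Z) = 63/(3 + x) (K(x, Z) = ((-5 - 4)*(-2 - 5))/(3 + x) = (-9*(-7))/(3 + x) = 63/(3 + x))
(K(12, 4 - 1*11) + A)*(-88) = (63/(3 + 12) - 13)*(-88) = (63/15 - 13)*(-88) = (63*(1/15) - 13)*(-88) = (21/5 - 13)*(-88) = -44/5*(-88) = 3872/5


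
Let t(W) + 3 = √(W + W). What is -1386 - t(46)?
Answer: -1383 - 2*√23 ≈ -1392.6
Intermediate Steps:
t(W) = -3 + √2*√W (t(W) = -3 + √(W + W) = -3 + √(2*W) = -3 + √2*√W)
-1386 - t(46) = -1386 - (-3 + √2*√46) = -1386 - (-3 + 2*√23) = -1386 + (3 - 2*√23) = -1383 - 2*√23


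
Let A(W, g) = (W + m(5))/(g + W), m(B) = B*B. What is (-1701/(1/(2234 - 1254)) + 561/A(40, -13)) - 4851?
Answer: -108653868/65 ≈ -1.6716e+6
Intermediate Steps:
m(B) = B²
A(W, g) = (25 + W)/(W + g) (A(W, g) = (W + 5²)/(g + W) = (W + 25)/(W + g) = (25 + W)/(W + g))
(-1701/(1/(2234 - 1254)) + 561/A(40, -13)) - 4851 = (-1701/(1/(2234 - 1254)) + 561/(((25 + 40)/(40 - 13)))) - 4851 = (-1701/(1/980) + 561/((65/27))) - 4851 = (-1701/1/980 + 561/(((1/27)*65))) - 4851 = (-1701*980 + 561/(65/27)) - 4851 = (-1666980 + 561*(27/65)) - 4851 = (-1666980 + 15147/65) - 4851 = -108338553/65 - 4851 = -108653868/65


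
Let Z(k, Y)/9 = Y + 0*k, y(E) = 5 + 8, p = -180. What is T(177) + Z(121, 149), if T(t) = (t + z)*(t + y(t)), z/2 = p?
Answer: -33429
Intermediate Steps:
z = -360 (z = 2*(-180) = -360)
y(E) = 13
Z(k, Y) = 9*Y (Z(k, Y) = 9*(Y + 0*k) = 9*(Y + 0) = 9*Y)
T(t) = (-360 + t)*(13 + t) (T(t) = (t - 360)*(t + 13) = (-360 + t)*(13 + t))
T(177) + Z(121, 149) = (-4680 + 177² - 347*177) + 9*149 = (-4680 + 31329 - 61419) + 1341 = -34770 + 1341 = -33429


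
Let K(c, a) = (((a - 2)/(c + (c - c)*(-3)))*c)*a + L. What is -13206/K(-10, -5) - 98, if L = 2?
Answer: -16832/37 ≈ -454.92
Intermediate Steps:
K(c, a) = 2 + a*(-2 + a) (K(c, a) = (((a - 2)/(c + (c - c)*(-3)))*c)*a + 2 = (((-2 + a)/(c + 0*(-3)))*c)*a + 2 = (((-2 + a)/(c + 0))*c)*a + 2 = (((-2 + a)/c)*c)*a + 2 = (-2 + a)*a + 2 = a*(-2 + a) + 2 = 2 + a*(-2 + a))
-13206/K(-10, -5) - 98 = -13206/(2 + (-5)² - 2*(-5)) - 98 = -13206/(2 + 25 + 10) - 98 = -13206/37 - 98 = -16832/37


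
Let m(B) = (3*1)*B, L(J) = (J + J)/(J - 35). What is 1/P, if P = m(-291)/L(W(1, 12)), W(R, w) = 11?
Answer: 11/10476 ≈ 0.0010500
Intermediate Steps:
L(J) = 2*J/(-35 + J) (L(J) = (2*J)/(-35 + J) = 2*J/(-35 + J))
m(B) = 3*B
P = 10476/11 (P = (3*(-291))/((2*11/(-35 + 11))) = -873/(2*11/(-24)) = -873/(2*11*(-1/24)) = -873/(-11/12) = -873*(-12/11) = 10476/11 ≈ 952.36)
1/P = 1/(10476/11) = 11/10476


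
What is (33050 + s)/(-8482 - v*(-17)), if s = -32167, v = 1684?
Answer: 883/20146 ≈ 0.043830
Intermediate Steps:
(33050 + s)/(-8482 - v*(-17)) = (33050 - 32167)/(-8482 - 1*1684*(-17)) = 883/(-8482 - 1684*(-17)) = 883/(-8482 + 28628) = 883/20146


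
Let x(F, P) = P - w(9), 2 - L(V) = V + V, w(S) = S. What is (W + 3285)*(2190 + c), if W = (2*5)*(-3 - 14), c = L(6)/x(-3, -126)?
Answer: 184196180/27 ≈ 6.8221e+6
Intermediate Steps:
L(V) = 2 - 2*V (L(V) = 2 - (V + V) = 2 - 2*V)
x(F, P) = -9 + P (x(F, P) = P - 1*9 = P - 9 = -9 + P)
c = 2/27 (c = (2 - 2*6)/(-9 - 126) = (2 - 12)/(-135) = -10*(-1/135) = 2/27 ≈ 0.074074)
W = -170 (W = 10*(-17) = -170)
(W + 3285)*(2190 + c) = (-170 + 3285)*(2190 + 2/27) = 3115*(59132/27) = 184196180/27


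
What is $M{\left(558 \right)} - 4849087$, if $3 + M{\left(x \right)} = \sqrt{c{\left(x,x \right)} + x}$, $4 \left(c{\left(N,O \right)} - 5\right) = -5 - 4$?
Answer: $-4849090 + \frac{\sqrt{2243}}{2} \approx -4.8491 \cdot 10^{6}$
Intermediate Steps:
$c{\left(N,O \right)} = \frac{11}{4}$ ($c{\left(N,O \right)} = 5 + \frac{-5 - 4}{4} = 5 + \frac{1}{4} \left(-9\right) = 5 - \frac{9}{4} = \frac{11}{4}$)
$M{\left(x \right)} = -3 + \sqrt{\frac{11}{4} + x}$
$M{\left(558 \right)} - 4849087 = \left(-3 + \frac{\sqrt{11 + 4 \cdot 558}}{2}\right) - 4849087 = \left(-3 + \frac{\sqrt{11 + 2232}}{2}\right) - 4849087 = \left(-3 + \frac{\sqrt{2243}}{2}\right) - 4849087 = -4849090 + \frac{\sqrt{2243}}{2}$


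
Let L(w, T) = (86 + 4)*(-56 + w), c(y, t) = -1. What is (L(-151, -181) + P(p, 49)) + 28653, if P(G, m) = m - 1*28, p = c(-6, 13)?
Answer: 10044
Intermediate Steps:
p = -1
P(G, m) = -28 + m (P(G, m) = m - 28 = -28 + m)
L(w, T) = -5040 + 90*w (L(w, T) = 90*(-56 + w) = -5040 + 90*w)
(L(-151, -181) + P(p, 49)) + 28653 = ((-5040 + 90*(-151)) + (-28 + 49)) + 28653 = ((-5040 - 13590) + 21) + 28653 = (-18630 + 21) + 28653 = -18609 + 28653 = 10044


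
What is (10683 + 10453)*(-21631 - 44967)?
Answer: -1407615328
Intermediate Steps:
(10683 + 10453)*(-21631 - 44967) = 21136*(-66598) = -1407615328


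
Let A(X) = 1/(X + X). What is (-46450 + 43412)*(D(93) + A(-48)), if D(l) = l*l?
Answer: -1261230257/48 ≈ -2.6276e+7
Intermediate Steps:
D(l) = l²
A(X) = 1/(2*X)
(-46450 + 43412)*(D(93) + A(-48)) = (-46450 + 43412)*(93² + (½)/(-48)) = -3038*(8649 + (½)*(-1/48)) = -3038*(8649 - 1/96) = -3038*830303/96 = -1261230257/48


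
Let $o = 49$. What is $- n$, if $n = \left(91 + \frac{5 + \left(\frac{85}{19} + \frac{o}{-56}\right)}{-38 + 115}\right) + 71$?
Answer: $- \frac{1897355}{11704} \approx -162.11$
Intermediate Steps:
$n = \frac{1897355}{11704}$ ($n = \left(91 + \frac{5 + \left(\frac{85}{19} + \frac{49}{-56}\right)}{-38 + 115}\right) + 71 = \left(91 + \frac{5 + \left(85 \cdot \frac{1}{19} + 49 \left(- \frac{1}{56}\right)\right)}{77}\right) + 71 = \left(91 + \left(5 + \left(\frac{85}{19} - \frac{7}{8}\right)\right) \frac{1}{77}\right) + 71 = \left(91 + \left(5 + \frac{547}{152}\right) \frac{1}{77}\right) + 71 = \left(91 + \frac{1307}{152} \cdot \frac{1}{77}\right) + 71 = \left(91 + \frac{1307}{11704}\right) + 71 = \frac{1066371}{11704} + 71 = \frac{1897355}{11704} \approx 162.11$)
$- n = \left(-1\right) \frac{1897355}{11704} = - \frac{1897355}{11704}$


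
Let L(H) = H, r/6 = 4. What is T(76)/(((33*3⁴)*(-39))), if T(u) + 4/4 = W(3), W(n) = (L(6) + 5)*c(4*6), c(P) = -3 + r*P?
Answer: -6302/104247 ≈ -0.060453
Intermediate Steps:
r = 24 (r = 6*4 = 24)
c(P) = -3 + 24*P
W(n) = 6303 (W(n) = (6 + 5)*(-3 + 24*(4*6)) = 11*(-3 + 24*24) = 11*(-3 + 576) = 11*573 = 6303)
T(u) = 6302 (T(u) = -1 + 6303 = 6302)
T(76)/(((33*3⁴)*(-39))) = 6302/(((33*3⁴)*(-39))) = 6302/(((33*81)*(-39))) = 6302/((2673*(-39))) = 6302/(-104247) = 6302*(-1/104247) = -6302/104247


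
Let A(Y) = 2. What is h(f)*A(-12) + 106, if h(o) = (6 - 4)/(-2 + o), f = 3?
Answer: 110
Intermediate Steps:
h(o) = 2/(-2 + o)
h(f)*A(-12) + 106 = (2/(-2 + 3))*2 + 106 = (2/1)*2 + 106 = (2*1)*2 + 106 = 2*2 + 106 = 4 + 106 = 110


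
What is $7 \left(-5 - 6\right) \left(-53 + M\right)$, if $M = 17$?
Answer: $2772$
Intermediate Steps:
$7 \left(-5 - 6\right) \left(-53 + M\right) = 7 \left(-5 - 6\right) \left(-53 + 17\right) = 7 \left(-11\right) \left(-36\right) = \left(-77\right) \left(-36\right) = 2772$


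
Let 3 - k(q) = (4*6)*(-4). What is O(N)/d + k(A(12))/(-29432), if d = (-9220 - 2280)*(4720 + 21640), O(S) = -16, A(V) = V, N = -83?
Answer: -937824659/278813015000 ≈ -0.0033636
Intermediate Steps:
k(q) = 99 (k(q) = 3 - 4*6*(-4) = 3 - 24*(-4) = 3 - 1*(-96) = 3 + 96 = 99)
d = -303140000 (d = -11500*26360 = -303140000)
O(N)/d + k(A(12))/(-29432) = -16/(-303140000) + 99/(-29432) = -16*(-1/303140000) + 99*(-1/29432) = 1/18946250 - 99/29432 = -937824659/278813015000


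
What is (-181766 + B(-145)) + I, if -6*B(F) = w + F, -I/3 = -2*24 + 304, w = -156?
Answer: -1094903/6 ≈ -1.8248e+5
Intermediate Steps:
I = -768 (I = -3*(-2*24 + 304) = -3*(-48 + 304) = -3*256 = -768)
B(F) = 26 - F/6 (B(F) = -(-156 + F)/6 = 26 - F/6)
(-181766 + B(-145)) + I = (-181766 + (26 - ⅙*(-145))) - 768 = (-181766 + (26 + 145/6)) - 768 = (-181766 + 301/6) - 768 = -1090295/6 - 768 = -1094903/6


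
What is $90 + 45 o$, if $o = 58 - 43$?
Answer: $765$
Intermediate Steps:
$o = 15$
$90 + 45 o = 90 + 45 \cdot 15 = 90 + 675 = 765$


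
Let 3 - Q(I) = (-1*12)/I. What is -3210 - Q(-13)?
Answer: -41757/13 ≈ -3212.1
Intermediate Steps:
Q(I) = 3 + 12/I (Q(I) = 3 - (-1*12)/I = 3 - (-12)/I = 3 + 12/I)
-3210 - Q(-13) = -3210 - (3 + 12/(-13)) = -3210 - (3 + 12*(-1/13)) = -3210 - (3 - 12/13) = -3210 - 1*27/13 = -3210 - 27/13 = -41757/13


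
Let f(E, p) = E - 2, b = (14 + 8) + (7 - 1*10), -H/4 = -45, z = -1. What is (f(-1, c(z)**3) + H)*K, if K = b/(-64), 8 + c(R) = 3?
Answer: -3363/64 ≈ -52.547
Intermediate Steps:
H = 180 (H = -4*(-45) = 180)
c(R) = -5 (c(R) = -8 + 3 = -5)
b = 19 (b = 22 + (7 - 10) = 22 - 3 = 19)
f(E, p) = -2 + E
K = -19/64 (K = 19/(-64) = 19*(-1/64) = -19/64 ≈ -0.29688)
(f(-1, c(z)**3) + H)*K = ((-2 - 1) + 180)*(-19/64) = (-3 + 180)*(-19/64) = 177*(-19/64) = -3363/64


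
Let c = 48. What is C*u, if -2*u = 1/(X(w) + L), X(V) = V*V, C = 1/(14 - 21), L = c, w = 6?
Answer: 1/1176 ≈ 0.00085034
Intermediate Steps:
L = 48
C = -1/7 (C = 1/(-7) = -1/7 ≈ -0.14286)
X(V) = V**2
u = -1/168 (u = -1/(2*(6**2 + 48)) = -1/(2*(36 + 48)) = -1/2/84 = -1/2*1/84 = -1/168 ≈ -0.0059524)
C*u = -1/7*(-1/168) = 1/1176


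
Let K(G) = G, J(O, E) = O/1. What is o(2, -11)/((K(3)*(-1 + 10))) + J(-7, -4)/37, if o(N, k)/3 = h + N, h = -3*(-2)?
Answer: 233/333 ≈ 0.69970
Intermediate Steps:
h = 6
J(O, E) = O (J(O, E) = O*1 = O)
o(N, k) = 18 + 3*N (o(N, k) = 3*(6 + N) = 18 + 3*N)
o(2, -11)/((K(3)*(-1 + 10))) + J(-7, -4)/37 = (18 + 3*2)/((3*(-1 + 10))) - 7/37 = (18 + 6)/((3*9)) - 7*1/37 = 24/27 - 7/37 = 24*(1/27) - 7/37 = 8/9 - 7/37 = 233/333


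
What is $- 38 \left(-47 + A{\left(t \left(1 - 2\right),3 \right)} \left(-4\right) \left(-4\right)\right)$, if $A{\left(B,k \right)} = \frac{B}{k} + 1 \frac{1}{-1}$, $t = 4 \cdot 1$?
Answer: $\frac{9614}{3} \approx 3204.7$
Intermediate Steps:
$t = 4$
$A{\left(B,k \right)} = -1 + \frac{B}{k}$ ($A{\left(B,k \right)} = \frac{B}{k} + 1 \left(-1\right) = \frac{B}{k} - 1 = -1 + \frac{B}{k}$)
$- 38 \left(-47 + A{\left(t \left(1 - 2\right),3 \right)} \left(-4\right) \left(-4\right)\right) = - 38 \left(-47 + \frac{4 \left(1 - 2\right) - 3}{3} \left(-4\right) \left(-4\right)\right) = - 38 \left(-47 + \frac{4 \left(-1\right) - 3}{3} \left(-4\right) \left(-4\right)\right) = - 38 \left(-47 + \frac{-4 - 3}{3} \left(-4\right) \left(-4\right)\right) = - 38 \left(-47 + \frac{1}{3} \left(-7\right) \left(-4\right) \left(-4\right)\right) = - 38 \left(-47 + \left(- \frac{7}{3}\right) \left(-4\right) \left(-4\right)\right) = - 38 \left(-47 + \frac{28}{3} \left(-4\right)\right) = - 38 \left(-47 - \frac{112}{3}\right) = \left(-38\right) \left(- \frac{253}{3}\right) = \frac{9614}{3}$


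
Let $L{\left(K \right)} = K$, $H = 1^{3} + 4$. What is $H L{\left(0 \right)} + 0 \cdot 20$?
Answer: $0$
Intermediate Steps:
$H = 5$ ($H = 1 + 4 = 5$)
$H L{\left(0 \right)} + 0 \cdot 20 = 5 \cdot 0 + 0 \cdot 20 = 0 + 0 = 0$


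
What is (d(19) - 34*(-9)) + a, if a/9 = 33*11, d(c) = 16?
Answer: 3589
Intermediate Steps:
a = 3267 (a = 9*(33*11) = 9*363 = 3267)
(d(19) - 34*(-9)) + a = (16 - 34*(-9)) + 3267 = (16 + 306) + 3267 = 322 + 3267 = 3589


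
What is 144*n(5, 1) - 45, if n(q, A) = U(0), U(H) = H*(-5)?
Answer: -45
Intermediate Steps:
U(H) = -5*H
n(q, A) = 0 (n(q, A) = -5*0 = 0)
144*n(5, 1) - 45 = 144*0 - 45 = 0 - 45 = -45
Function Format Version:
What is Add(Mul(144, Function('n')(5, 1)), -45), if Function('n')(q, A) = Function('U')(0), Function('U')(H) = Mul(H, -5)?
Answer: -45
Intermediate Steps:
Function('U')(H) = Mul(-5, H)
Function('n')(q, A) = 0 (Function('n')(q, A) = Mul(-5, 0) = 0)
Add(Mul(144, Function('n')(5, 1)), -45) = Add(Mul(144, 0), -45) = Add(0, -45) = -45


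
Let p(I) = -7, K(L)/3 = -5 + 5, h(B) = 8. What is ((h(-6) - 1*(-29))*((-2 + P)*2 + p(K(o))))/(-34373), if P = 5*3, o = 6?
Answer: -19/929 ≈ -0.020452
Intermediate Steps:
K(L) = 0 (K(L) = 3*(-5 + 5) = 3*0 = 0)
P = 15
((h(-6) - 1*(-29))*((-2 + P)*2 + p(K(o))))/(-34373) = ((8 - 1*(-29))*((-2 + 15)*2 - 7))/(-34373) = ((8 + 29)*(13*2 - 7))*(-1/34373) = (37*(26 - 7))*(-1/34373) = (37*19)*(-1/34373) = 703*(-1/34373) = -19/929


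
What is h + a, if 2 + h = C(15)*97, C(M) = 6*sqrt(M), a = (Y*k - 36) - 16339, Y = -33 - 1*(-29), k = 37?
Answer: -16525 + 582*sqrt(15) ≈ -14271.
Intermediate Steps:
Y = -4 (Y = -33 + 29 = -4)
a = -16523 (a = (-4*37 - 36) - 16339 = (-148 - 36) - 16339 = -184 - 16339 = -16523)
h = -2 + 582*sqrt(15) (h = -2 + (6*sqrt(15))*97 = -2 + 582*sqrt(15) ≈ 2252.1)
h + a = (-2 + 582*sqrt(15)) - 16523 = -16525 + 582*sqrt(15)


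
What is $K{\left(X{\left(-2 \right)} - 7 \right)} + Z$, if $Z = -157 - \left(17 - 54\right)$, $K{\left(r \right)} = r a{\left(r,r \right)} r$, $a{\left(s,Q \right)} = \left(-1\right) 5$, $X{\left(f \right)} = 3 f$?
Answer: $-965$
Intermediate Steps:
$a{\left(s,Q \right)} = -5$
$K{\left(r \right)} = - 5 r^{2}$ ($K{\left(r \right)} = r \left(-5\right) r = - 5 r r = - 5 r^{2}$)
$Z = -120$ ($Z = -157 - \left(17 - 54\right) = -157 - -37 = -157 + 37 = -120$)
$K{\left(X{\left(-2 \right)} - 7 \right)} + Z = - 5 \left(3 \left(-2\right) - 7\right)^{2} - 120 = - 5 \left(-6 - 7\right)^{2} - 120 = - 5 \left(-13\right)^{2} - 120 = \left(-5\right) 169 - 120 = -845 - 120 = -965$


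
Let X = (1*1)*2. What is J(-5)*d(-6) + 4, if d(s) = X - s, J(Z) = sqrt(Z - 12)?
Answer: 4 + 8*I*sqrt(17) ≈ 4.0 + 32.985*I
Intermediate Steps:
J(Z) = sqrt(-12 + Z)
X = 2 (X = 1*2 = 2)
d(s) = 2 - s
J(-5)*d(-6) + 4 = sqrt(-12 - 5)*(2 - 1*(-6)) + 4 = sqrt(-17)*(2 + 6) + 4 = (I*sqrt(17))*8 + 4 = 8*I*sqrt(17) + 4 = 4 + 8*I*sqrt(17)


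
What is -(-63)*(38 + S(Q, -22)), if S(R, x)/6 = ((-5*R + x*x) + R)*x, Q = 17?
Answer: -3457062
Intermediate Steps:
S(R, x) = 6*x*(x**2 - 4*R) (S(R, x) = 6*(((-5*R + x*x) + R)*x) = 6*(((-5*R + x**2) + R)*x) = 6*(((x**2 - 5*R) + R)*x) = 6*((x**2 - 4*R)*x) = 6*(x*(x**2 - 4*R)) = 6*x*(x**2 - 4*R))
-(-63)*(38 + S(Q, -22)) = -(-63)*(38 + 6*(-22)*((-22)**2 - 4*17)) = -(-63)*(38 + 6*(-22)*(484 - 68)) = -(-63)*(38 + 6*(-22)*416) = -(-63)*(38 - 54912) = -(-63)*(-54874) = -1*3457062 = -3457062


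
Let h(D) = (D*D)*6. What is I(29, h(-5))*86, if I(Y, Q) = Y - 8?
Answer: 1806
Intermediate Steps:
h(D) = 6*D**2 (h(D) = D**2*6 = 6*D**2)
I(Y, Q) = -8 + Y
I(29, h(-5))*86 = (-8 + 29)*86 = 21*86 = 1806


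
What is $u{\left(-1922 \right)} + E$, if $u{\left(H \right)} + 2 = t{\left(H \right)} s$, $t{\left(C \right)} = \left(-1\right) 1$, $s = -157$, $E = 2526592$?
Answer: $2526747$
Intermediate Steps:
$t{\left(C \right)} = -1$
$u{\left(H \right)} = 155$ ($u{\left(H \right)} = -2 - -157 = -2 + 157 = 155$)
$u{\left(-1922 \right)} + E = 155 + 2526592 = 2526747$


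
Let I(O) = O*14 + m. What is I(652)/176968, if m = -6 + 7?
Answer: 9129/176968 ≈ 0.051586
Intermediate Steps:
m = 1
I(O) = 1 + 14*O (I(O) = O*14 + 1 = 14*O + 1 = 1 + 14*O)
I(652)/176968 = (1 + 14*652)/176968 = (1 + 9128)*(1/176968) = 9129*(1/176968) = 9129/176968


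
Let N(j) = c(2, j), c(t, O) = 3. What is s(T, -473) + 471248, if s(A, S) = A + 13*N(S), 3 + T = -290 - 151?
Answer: 470843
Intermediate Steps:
N(j) = 3
T = -444 (T = -3 + (-290 - 151) = -3 - 441 = -444)
s(A, S) = 39 + A (s(A, S) = A + 13*3 = A + 39 = 39 + A)
s(T, -473) + 471248 = (39 - 444) + 471248 = -405 + 471248 = 470843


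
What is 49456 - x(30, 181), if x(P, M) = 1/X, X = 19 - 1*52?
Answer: 1632049/33 ≈ 49456.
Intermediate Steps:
X = -33 (X = 19 - 52 = -33)
x(P, M) = -1/33 (x(P, M) = 1/(-33) = -1/33)
49456 - x(30, 181) = 49456 - 1*(-1/33) = 49456 + 1/33 = 1632049/33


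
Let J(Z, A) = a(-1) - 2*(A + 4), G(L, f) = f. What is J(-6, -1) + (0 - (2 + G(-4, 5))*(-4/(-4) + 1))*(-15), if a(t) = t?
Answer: 203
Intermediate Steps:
J(Z, A) = -9 - 2*A (J(Z, A) = -1 - 2*(A + 4) = -1 - 2*(4 + A) = -1 + (-8 - 2*A) = -9 - 2*A)
J(-6, -1) + (0 - (2 + G(-4, 5))*(-4/(-4) + 1))*(-15) = (-9 - 2*(-1)) + (0 - (2 + 5)*(-4/(-4) + 1))*(-15) = (-9 + 2) + (0 - 7*(-4*(-¼) + 1))*(-15) = -7 + (0 - 7*(1 + 1))*(-15) = -7 + (0 - 7*2)*(-15) = -7 + (0 - 1*14)*(-15) = -7 + (0 - 14)*(-15) = -7 - 14*(-15) = -7 + 210 = 203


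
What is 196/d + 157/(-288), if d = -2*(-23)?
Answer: 24613/6624 ≈ 3.7157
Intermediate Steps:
d = 46
196/d + 157/(-288) = 196/46 + 157/(-288) = 196*(1/46) + 157*(-1/288) = 98/23 - 157/288 = 24613/6624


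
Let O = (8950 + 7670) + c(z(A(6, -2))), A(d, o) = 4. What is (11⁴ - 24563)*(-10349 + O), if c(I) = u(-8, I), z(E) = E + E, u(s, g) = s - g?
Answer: -62062110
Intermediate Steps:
z(E) = 2*E
c(I) = -8 - I
O = 16604 (O = (8950 + 7670) + (-8 - 2*4) = 16620 + (-8 - 1*8) = 16620 + (-8 - 8) = 16620 - 16 = 16604)
(11⁴ - 24563)*(-10349 + O) = (11⁴ - 24563)*(-10349 + 16604) = (14641 - 24563)*6255 = -9922*6255 = -62062110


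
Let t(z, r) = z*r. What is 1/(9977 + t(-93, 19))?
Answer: 1/8210 ≈ 0.00012180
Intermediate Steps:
t(z, r) = r*z
1/(9977 + t(-93, 19)) = 1/(9977 + 19*(-93)) = 1/(9977 - 1767) = 1/8210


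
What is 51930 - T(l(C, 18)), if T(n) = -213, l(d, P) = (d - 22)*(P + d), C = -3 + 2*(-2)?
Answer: 52143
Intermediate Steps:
C = -7 (C = -3 - 4 = -7)
l(d, P) = (-22 + d)*(P + d)
51930 - T(l(C, 18)) = 51930 - 1*(-213) = 51930 + 213 = 52143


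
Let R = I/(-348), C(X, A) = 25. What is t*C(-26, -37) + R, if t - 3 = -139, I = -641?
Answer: -1182559/348 ≈ -3398.2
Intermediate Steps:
t = -136 (t = 3 - 139 = -136)
R = 641/348 (R = -641/(-348) = -641*(-1/348) = 641/348 ≈ 1.8420)
t*C(-26, -37) + R = -136*25 + 641/348 = -3400 + 641/348 = -1182559/348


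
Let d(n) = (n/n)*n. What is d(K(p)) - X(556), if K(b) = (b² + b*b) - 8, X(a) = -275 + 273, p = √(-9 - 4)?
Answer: -32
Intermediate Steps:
p = I*√13 (p = √(-13) = I*√13 ≈ 3.6056*I)
X(a) = -2
K(b) = -8 + 2*b² (K(b) = (b² + b²) - 8 = 2*b² - 8 = -8 + 2*b²)
d(n) = n (d(n) = 1*n = n)
d(K(p)) - X(556) = (-8 + 2*(I*√13)²) - 1*(-2) = (-8 + 2*(-13)) + 2 = (-8 - 26) + 2 = -34 + 2 = -32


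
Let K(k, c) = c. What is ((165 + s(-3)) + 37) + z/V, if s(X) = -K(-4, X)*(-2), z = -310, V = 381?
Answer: 74366/381 ≈ 195.19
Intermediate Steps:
s(X) = 2*X (s(X) = -X*(-2) = 2*X)
((165 + s(-3)) + 37) + z/V = ((165 + 2*(-3)) + 37) - 310/381 = ((165 - 6) + 37) - 310*1/381 = (159 + 37) - 310/381 = 196 - 310/381 = 74366/381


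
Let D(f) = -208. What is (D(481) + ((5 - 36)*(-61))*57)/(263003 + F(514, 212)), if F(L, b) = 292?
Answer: 107579/263295 ≈ 0.40859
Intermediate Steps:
(D(481) + ((5 - 36)*(-61))*57)/(263003 + F(514, 212)) = (-208 + ((5 - 36)*(-61))*57)/(263003 + 292) = (-208 - 31*(-61)*57)/263295 = (-208 + 1891*57)*(1/263295) = (-208 + 107787)*(1/263295) = 107579*(1/263295) = 107579/263295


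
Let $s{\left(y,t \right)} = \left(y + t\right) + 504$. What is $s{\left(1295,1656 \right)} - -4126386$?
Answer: $4129841$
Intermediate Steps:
$s{\left(y,t \right)} = 504 + t + y$ ($s{\left(y,t \right)} = \left(t + y\right) + 504 = 504 + t + y$)
$s{\left(1295,1656 \right)} - -4126386 = \left(504 + 1656 + 1295\right) - -4126386 = 3455 + 4126386 = 4129841$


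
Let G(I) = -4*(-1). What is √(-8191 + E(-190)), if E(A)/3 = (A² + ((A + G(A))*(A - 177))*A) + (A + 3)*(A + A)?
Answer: 13*I*√228379 ≈ 6212.6*I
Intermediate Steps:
G(I) = 4
E(A) = 3*A² + 6*A*(3 + A) + 3*A*(-177 + A)*(4 + A) (E(A) = 3*((A² + ((A + 4)*(A - 177))*A) + (A + 3)*(A + A)) = 3*((A² + ((4 + A)*(-177 + A))*A) + (3 + A)*(2*A)) = 3*((A² + ((-177 + A)*(4 + A))*A) + 2*A*(3 + A)) = 3*((A² + A*(-177 + A)*(4 + A)) + 2*A*(3 + A)) = 3*(A² + 2*A*(3 + A) + A*(-177 + A)*(4 + A)) = 3*A² + 6*A*(3 + A) + 3*A*(-177 + A)*(4 + A))
√(-8191 + E(-190)) = √(-8191 + 3*(-190)*(-702 + (-190)² - 170*(-190))) = √(-8191 + 3*(-190)*(-702 + 36100 + 32300)) = √(-8191 + 3*(-190)*67698) = √(-8191 - 38587860) = √(-38596051) = 13*I*√228379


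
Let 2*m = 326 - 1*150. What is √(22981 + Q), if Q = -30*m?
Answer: √20341 ≈ 142.62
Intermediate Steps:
m = 88 (m = (326 - 1*150)/2 = (326 - 150)/2 = (½)*176 = 88)
Q = -2640 (Q = -30*88 = -2640)
√(22981 + Q) = √(22981 - 2640) = √20341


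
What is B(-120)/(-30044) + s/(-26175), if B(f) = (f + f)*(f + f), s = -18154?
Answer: -240565306/196600425 ≈ -1.2236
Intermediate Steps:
B(f) = 4*f**2 (B(f) = (2*f)*(2*f) = 4*f**2)
B(-120)/(-30044) + s/(-26175) = (4*(-120)**2)/(-30044) - 18154/(-26175) = (4*14400)*(-1/30044) - 18154*(-1/26175) = 57600*(-1/30044) + 18154/26175 = -14400/7511 + 18154/26175 = -240565306/196600425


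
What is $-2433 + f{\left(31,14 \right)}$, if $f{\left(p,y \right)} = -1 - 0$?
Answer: $-2434$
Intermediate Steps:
$f{\left(p,y \right)} = -1$ ($f{\left(p,y \right)} = -1 + 0 = -1$)
$-2433 + f{\left(31,14 \right)} = -2433 - 1 = -2434$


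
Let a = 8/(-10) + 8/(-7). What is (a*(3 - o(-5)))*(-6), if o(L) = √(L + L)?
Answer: 1224/35 - 408*I*√10/35 ≈ 34.971 - 36.863*I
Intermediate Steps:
o(L) = √2*√L (o(L) = √(2*L) = √2*√L)
a = -68/35 (a = 8*(-⅒) + 8*(-⅐) = -⅘ - 8/7 = -68/35 ≈ -1.9429)
(a*(3 - o(-5)))*(-6) = -68*(3 - √2*√(-5))/35*(-6) = -68*(3 - √2*I*√5)/35*(-6) = -68*(3 - I*√10)/35*(-6) = (-204/35 + 68*I*√10/35)*(-6) = 1224/35 - 408*I*√10/35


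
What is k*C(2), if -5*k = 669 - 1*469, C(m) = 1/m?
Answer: -20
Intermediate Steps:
k = -40 (k = -(669 - 1*469)/5 = -(669 - 469)/5 = -⅕*200 = -40)
k*C(2) = -40/2 = -40*½ = -20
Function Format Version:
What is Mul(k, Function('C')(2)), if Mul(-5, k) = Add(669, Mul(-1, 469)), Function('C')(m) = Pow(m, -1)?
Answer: -20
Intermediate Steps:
k = -40 (k = Mul(Rational(-1, 5), Add(669, Mul(-1, 469))) = Mul(Rational(-1, 5), Add(669, -469)) = Mul(Rational(-1, 5), 200) = -40)
Mul(k, Function('C')(2)) = Mul(-40, Pow(2, -1)) = Mul(-40, Rational(1, 2)) = -20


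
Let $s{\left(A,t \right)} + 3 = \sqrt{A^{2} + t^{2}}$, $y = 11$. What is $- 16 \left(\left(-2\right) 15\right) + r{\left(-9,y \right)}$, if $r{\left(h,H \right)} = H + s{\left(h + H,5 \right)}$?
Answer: $488 + \sqrt{29} \approx 493.39$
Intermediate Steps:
$s{\left(A,t \right)} = -3 + \sqrt{A^{2} + t^{2}}$
$r{\left(h,H \right)} = -3 + H + \sqrt{25 + \left(H + h\right)^{2}}$ ($r{\left(h,H \right)} = H + \left(-3 + \sqrt{\left(h + H\right)^{2} + 5^{2}}\right) = H + \left(-3 + \sqrt{\left(H + h\right)^{2} + 25}\right) = H + \left(-3 + \sqrt{25 + \left(H + h\right)^{2}}\right) = -3 + H + \sqrt{25 + \left(H + h\right)^{2}}$)
$- 16 \left(\left(-2\right) 15\right) + r{\left(-9,y \right)} = - 16 \left(\left(-2\right) 15\right) + \left(-3 + 11 + \sqrt{25 + \left(11 - 9\right)^{2}}\right) = \left(-16\right) \left(-30\right) + \left(-3 + 11 + \sqrt{25 + 2^{2}}\right) = 480 + \left(-3 + 11 + \sqrt{25 + 4}\right) = 480 + \left(-3 + 11 + \sqrt{29}\right) = 480 + \left(8 + \sqrt{29}\right) = 488 + \sqrt{29}$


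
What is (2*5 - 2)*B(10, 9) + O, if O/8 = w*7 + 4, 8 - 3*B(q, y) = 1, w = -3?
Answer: -352/3 ≈ -117.33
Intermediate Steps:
B(q, y) = 7/3 (B(q, y) = 8/3 - 1/3*1 = 8/3 - 1/3 = 7/3)
O = -136 (O = 8*(-3*7 + 4) = 8*(-21 + 4) = 8*(-17) = -136)
(2*5 - 2)*B(10, 9) + O = (2*5 - 2)*(7/3) - 136 = (10 - 2)*(7/3) - 136 = 8*(7/3) - 136 = 56/3 - 136 = -352/3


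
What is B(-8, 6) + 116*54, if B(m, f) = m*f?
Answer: 6216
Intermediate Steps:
B(m, f) = f*m
B(-8, 6) + 116*54 = 6*(-8) + 116*54 = -48 + 6264 = 6216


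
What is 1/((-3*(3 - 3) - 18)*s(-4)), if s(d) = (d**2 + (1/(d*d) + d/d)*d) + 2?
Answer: -2/495 ≈ -0.0040404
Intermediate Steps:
s(d) = 2 + d**2 + d*(1 + d**(-2)) (s(d) = (d**2 + (d**(-2) + 1)*d) + 2 = (d**2 + (1 + d**(-2))*d) + 2 = (d**2 + d*(1 + d**(-2))) + 2 = 2 + d**2 + d*(1 + d**(-2)))
1/((-3*(3 - 3) - 18)*s(-4)) = 1/((-3*(3 - 3) - 18)*(2 - 4 + 1/(-4) + (-4)**2)) = 1/((-3*0 - 18)*(2 - 4 - 1/4 + 16)) = 1/((0 - 18)*(55/4)) = 1/(-18*55/4) = 1/(-495/2) = -2/495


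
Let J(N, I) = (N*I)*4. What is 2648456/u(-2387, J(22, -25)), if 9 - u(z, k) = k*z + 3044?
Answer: -2648456/5254435 ≈ -0.50404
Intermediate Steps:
J(N, I) = 4*I*N (J(N, I) = (I*N)*4 = 4*I*N)
u(z, k) = -3035 - k*z (u(z, k) = 9 - (k*z + 3044) = 9 - (3044 + k*z) = 9 + (-3044 - k*z) = -3035 - k*z)
2648456/u(-2387, J(22, -25)) = 2648456/(-3035 - 1*4*(-25)*22*(-2387)) = 2648456/(-3035 - 1*(-2200)*(-2387)) = 2648456/(-3035 - 5251400) = 2648456/(-5254435) = 2648456*(-1/5254435) = -2648456/5254435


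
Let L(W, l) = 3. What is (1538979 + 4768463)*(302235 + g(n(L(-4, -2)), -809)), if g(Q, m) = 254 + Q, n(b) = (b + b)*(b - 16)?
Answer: 1907439842662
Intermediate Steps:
n(b) = 2*b*(-16 + b) (n(b) = (2*b)*(-16 + b) = 2*b*(-16 + b))
(1538979 + 4768463)*(302235 + g(n(L(-4, -2)), -809)) = (1538979 + 4768463)*(302235 + (254 + 2*3*(-16 + 3))) = 6307442*(302235 + (254 + 2*3*(-13))) = 6307442*(302235 + (254 - 78)) = 6307442*(302235 + 176) = 6307442*302411 = 1907439842662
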